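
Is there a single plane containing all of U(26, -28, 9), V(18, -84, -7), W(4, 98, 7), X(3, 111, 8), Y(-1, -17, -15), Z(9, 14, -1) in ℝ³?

No

The plane through U, V, W has normal n = UV × UW = (2128, 336, -2240) and equation n·P = 25760.
Checking the remaining points: n·X = 25760, n·Y = 25760, n·Z = 26096.
Since n·Z = 26096 ≠ 25760, Z is off the plane and the points are not all coplanar.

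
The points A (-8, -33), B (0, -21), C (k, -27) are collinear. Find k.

-4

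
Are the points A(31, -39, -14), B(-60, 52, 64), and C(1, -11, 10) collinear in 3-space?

AB = (-91, 91, 78), AC = (-30, 28, 24).
Comparing components 3 and 1: (78)(-30) − (-91)(24) = -156 ≠ 0, so AB and AC are not parallel and the points are not collinear.

No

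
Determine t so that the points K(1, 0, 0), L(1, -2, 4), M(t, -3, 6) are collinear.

1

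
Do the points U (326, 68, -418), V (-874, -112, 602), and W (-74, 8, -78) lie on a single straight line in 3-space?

Yes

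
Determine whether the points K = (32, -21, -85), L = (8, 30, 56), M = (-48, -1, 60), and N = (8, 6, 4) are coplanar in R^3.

Yes

With K as base: KL = (-24, 51, 141), KM = (-80, 20, 145), KN = (-24, 27, 89).
KM × KN = (-2135, 3640, -1680).
KL · (KM × KN) = 0.
The scalar triple product vanishes, so the four points are coplanar.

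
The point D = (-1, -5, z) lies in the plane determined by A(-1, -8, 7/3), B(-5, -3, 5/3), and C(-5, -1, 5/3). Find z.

7/3

A normal to the plane is n = AB × AC = (4/3, 0, -8).
D lies in the plane iff n · AD = 0.
This gives (-8)z + (56/3) = 0, so z = 7/3.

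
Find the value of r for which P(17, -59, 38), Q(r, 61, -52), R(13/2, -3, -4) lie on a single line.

Direction PR = (-21/2, 56, -42). From the y-coordinate of Q, the parameter along the line is τ = (61 − (-59))/56 = 15/7.
Then r = 17 + 15/7·(-21/2) = -11/2.

-11/2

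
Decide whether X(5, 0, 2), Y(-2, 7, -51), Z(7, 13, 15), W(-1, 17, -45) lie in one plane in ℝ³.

Yes

With X as base: XY = (-7, 7, -53), XZ = (2, 13, 13), XW = (-6, 17, -47).
XZ × XW = (-832, 16, 112).
XY · (XZ × XW) = 0.
The scalar triple product vanishes, so the four points are coplanar.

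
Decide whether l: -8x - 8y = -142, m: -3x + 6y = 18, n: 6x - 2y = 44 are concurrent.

No

Intersecting l and m: solving the 2×2 system gives (x, y) = (59/6, 95/12).
Substitute into n: (6)(59/6) + (-2)(95/12) = 259/6.
But n requires 44 ≠ 259/6, so the three lines have no common point.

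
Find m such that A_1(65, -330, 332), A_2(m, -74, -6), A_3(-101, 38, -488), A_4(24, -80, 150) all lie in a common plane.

Normal to plane A_1A_3A_4: n = (138024, 3408, -26412); plane equation n·P = -921864.
Requiring n·A_2 = -921864: (138024)m + (-93720) = -921864.
So m = -6.

-6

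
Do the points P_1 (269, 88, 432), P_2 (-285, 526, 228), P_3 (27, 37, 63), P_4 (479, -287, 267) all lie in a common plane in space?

No

With P_1 as base: P_1P_2 = (-554, 438, -204), P_1P_3 = (-242, -51, -369), P_1P_4 = (210, -375, -165).
P_1P_3 × P_1P_4 = (-129960, -117420, 101460).
P_1P_2 · (P_1P_3 × P_1P_4) = -129960.
Since -129960 ≠ 0, the four points are not coplanar.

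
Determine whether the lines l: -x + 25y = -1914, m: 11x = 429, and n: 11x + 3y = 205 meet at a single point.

No

Intersecting l and m: solving the 2×2 system gives (x, y) = (39, -75).
Substitute into n: (11)(39) + (3)(-75) = 204.
But n requires 205 ≠ 204, so the three lines have no common point.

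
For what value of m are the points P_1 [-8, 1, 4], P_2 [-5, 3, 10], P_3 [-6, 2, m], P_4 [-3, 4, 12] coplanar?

Normal to plane P_1P_2P_4: n = (-2, 6, -1); plane equation n·P = 18.
Requiring n·P_3 = 18: (-1)m + (24) = 18.
So m = 6.

6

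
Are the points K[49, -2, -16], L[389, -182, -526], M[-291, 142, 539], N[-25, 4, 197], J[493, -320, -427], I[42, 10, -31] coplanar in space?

The plane through K, L, M has normal n = KL × KM = (-26460, -15300, -12240) and equation n·P = -1070100.
Checking the remaining points: n·N = -1810980, n·J = -2922300, n·I = -884880.
Since n·N = -1810980 ≠ -1070100, N is off the plane and the points are not all coplanar.

No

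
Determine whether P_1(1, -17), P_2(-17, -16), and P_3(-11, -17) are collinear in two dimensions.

No

P_1P_2 = (-18, 1), P_1P_3 = (-12, 0).
det[P_1P_2; P_1P_3] = (-18)(0) − (1)(-12) = 12.
The determinant is nonzero, so they are not collinear.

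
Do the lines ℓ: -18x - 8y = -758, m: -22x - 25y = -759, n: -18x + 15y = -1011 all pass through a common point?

Yes

The three lines meet at one point iff the augmented coefficient matrix [aᵢ bᵢ cᵢ] has rank < 3, i.e. its determinant vanishes.
Here the determinant is 0.
It vanishes, so the lines are concurrent at (47, -11).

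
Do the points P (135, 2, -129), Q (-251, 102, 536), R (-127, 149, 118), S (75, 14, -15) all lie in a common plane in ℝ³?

No

A normal to the plane through P, Q, R is n = PQ × PR = (-73055, -78888, -30542).
The plane has equation n·X = -6080283. For S: n·S = -6125427.
-6125427 ≠ -6080283, so S is off the plane.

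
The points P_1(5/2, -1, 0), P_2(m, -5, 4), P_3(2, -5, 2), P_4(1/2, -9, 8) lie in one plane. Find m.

3/2

Coplanarity ⇔ det[P_1P_2; P_1P_3; P_1P_4] = 0.
Expanding, this is linear in m: (-16)m + (24) = 0.
So m = 3/2.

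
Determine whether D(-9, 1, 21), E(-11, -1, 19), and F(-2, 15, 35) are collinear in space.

No

DE = (-2, -2, -2), DF = (7, 14, 14).
DE × DF = (0, 14, -14).
The cross product is nonzero, so the points do not lie on one line.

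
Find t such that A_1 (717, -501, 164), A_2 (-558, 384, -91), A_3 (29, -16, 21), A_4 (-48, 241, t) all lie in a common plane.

Normal to plane A_1A_2A_3: n = (-2880, -6885, -9495); plane equation n·P = -172755.
Requiring n·A_4 = -172755: (-9495)t + (-1521045) = -172755.
So t = -142.

-142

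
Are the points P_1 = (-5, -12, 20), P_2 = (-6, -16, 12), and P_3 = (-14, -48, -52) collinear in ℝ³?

Yes

P_1P_2 = (-1, -4, -8), P_1P_3 = (-9, -36, -72).
Each component of P_1P_3 is 9 times the corresponding component of P_1P_2, so P_1P_3 = 9·P_1P_2 and the points are collinear.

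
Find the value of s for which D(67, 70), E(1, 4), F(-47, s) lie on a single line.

-44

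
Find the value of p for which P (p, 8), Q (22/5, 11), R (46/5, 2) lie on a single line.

6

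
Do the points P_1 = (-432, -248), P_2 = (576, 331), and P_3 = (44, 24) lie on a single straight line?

P_1P_2 = (1008, 579), P_1P_3 = (476, 272).
det[P_1P_2; P_1P_3] = (1008)(272) − (579)(476) = -1428.
The determinant is nonzero, so they are not collinear.

No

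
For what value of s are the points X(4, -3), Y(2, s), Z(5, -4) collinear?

-1

Collinearity: (Y − X) must be parallel to (Z − X) = (1, -1).
Cross-multiplying the components: (s − (-3))·(1) = (-2)·(-1).
Solving gives s = -1.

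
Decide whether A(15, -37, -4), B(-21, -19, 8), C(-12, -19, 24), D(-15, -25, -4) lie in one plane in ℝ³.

No

With A as base: AB = (-36, 18, 12), AC = (-27, 18, 28), AD = (-30, 12, 0).
AC × AD = (-336, -840, 216).
AB · (AC × AD) = -432.
Since -432 ≠ 0, the four points are not coplanar.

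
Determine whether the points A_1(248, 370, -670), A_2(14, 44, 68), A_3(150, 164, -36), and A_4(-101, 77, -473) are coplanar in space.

Yes

A normal to the plane through A_1, A_2, A_3 is n = A_1A_2 × A_1A_3 = (-54656, 76032, 16256).
The plane has equation n·P = 3685632. For A_4: n·A_4 = 3685632.
Equal, so A_4 lies in the plane and all four are coplanar.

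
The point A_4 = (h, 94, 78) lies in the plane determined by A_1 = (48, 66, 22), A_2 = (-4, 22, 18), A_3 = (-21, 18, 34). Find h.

A normal to the plane is n = A_1A_2 × A_1A_3 = (-720, 900, -540).
A_4 lies in the plane iff n · A_1A_4 = 0.
This gives (-720)h + (29520) = 0, so h = 41.

41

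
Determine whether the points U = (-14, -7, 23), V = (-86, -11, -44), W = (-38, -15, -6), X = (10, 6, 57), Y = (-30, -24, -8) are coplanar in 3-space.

Yes

The plane through U, V, W has normal n = UV × UW = (-420, -480, 480) and equation n·P = 20280.
Checking the remaining points: n·X = 20280, n·Y = 20280.
All equal 20280, so all 5 points lie in one plane.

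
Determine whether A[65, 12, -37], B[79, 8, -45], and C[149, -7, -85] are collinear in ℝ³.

No

AB = (14, -4, -8), AC = (84, -19, -48).
Comparing components 2 and 3: (-4)(-48) − (-8)(-19) = 40 ≠ 0, so AB and AC are not parallel and the points are not collinear.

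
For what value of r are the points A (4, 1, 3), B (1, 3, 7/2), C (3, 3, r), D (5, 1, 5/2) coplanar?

5/2

The points are coplanar iff AB · (AC × AD) = 0.
Expanding, this is linear in r: (2)r + (-5) = 0.
So r = 5/2.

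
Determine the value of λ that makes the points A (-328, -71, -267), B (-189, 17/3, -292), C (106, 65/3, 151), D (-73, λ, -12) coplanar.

-58/3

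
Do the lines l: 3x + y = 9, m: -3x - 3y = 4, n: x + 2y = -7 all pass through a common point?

No

Intersecting l and m: solving the 2×2 system gives (x, y) = (31/6, -13/2).
Substitute into n: (1)(31/6) + (2)(-13/2) = -47/6.
But n requires -7 ≠ -47/6, so the three lines have no common point.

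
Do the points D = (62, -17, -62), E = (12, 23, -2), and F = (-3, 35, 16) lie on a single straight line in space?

Yes

DE = (-50, 40, 60), DF = (-65, 52, 78).
DE × DF = (0, 0, 0).
The cross product vanishes, so the three points are collinear.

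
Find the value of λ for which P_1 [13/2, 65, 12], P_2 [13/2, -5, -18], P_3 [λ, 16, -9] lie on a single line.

13/2

Collinearity requires P_1P_2 × P_1P_3 = 0; each component is linear in λ.
The y-component gives (-30)λ + (195) = 0, so λ = 13/2.
The remaining components then also vanish.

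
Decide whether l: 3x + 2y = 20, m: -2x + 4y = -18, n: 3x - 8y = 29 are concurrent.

No

The three lines meet at one point iff the augmented coefficient matrix [aᵢ bᵢ cᵢ] has rank < 3, i.e. its determinant vanishes.
Here the determinant is 4.
Nonzero, so no common point exists.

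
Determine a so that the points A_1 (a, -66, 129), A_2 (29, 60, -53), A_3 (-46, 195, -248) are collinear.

99

Collinearity requires A_1A_2 × A_1A_3 = 0; each component is linear in a.
The y-component gives (-195)a + (19305) = 0, so a = 99.
The remaining components then also vanish.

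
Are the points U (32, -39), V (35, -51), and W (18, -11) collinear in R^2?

UV = (3, -12), UW = (-14, 28).
If collinear, UW would be a scalar multiple of UV. But (3)·(28) ≠ (-12)·(-14) (difference -84), so they are not parallel; the points are not collinear.

No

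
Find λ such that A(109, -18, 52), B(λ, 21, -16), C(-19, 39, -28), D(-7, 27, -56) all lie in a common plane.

Normal to plane ACD: n = (-2556, -4544, 852); plane equation n·P = -152508.
Requiring n·B = -152508: (-2556)λ + (-109056) = -152508.
So λ = 17.

17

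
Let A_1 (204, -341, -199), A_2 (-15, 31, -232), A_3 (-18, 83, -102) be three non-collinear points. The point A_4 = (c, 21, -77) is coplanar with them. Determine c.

45/2

The plane through A_1, A_2, A_3 has equation 50076x + 28569y − 10272z = 2517603.
Substituting A_4: (50076)c + (1390893) = 2517603, so c = 45/2.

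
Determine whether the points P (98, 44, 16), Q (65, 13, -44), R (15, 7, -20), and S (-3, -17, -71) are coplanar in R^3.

No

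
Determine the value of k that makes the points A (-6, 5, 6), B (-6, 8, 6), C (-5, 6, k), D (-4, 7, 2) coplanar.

Normal to plane ABD: n = (-12, 0, -6); plane equation n·P = 36.
Requiring n·C = 36: (-6)k + (60) = 36.
So k = 4.

4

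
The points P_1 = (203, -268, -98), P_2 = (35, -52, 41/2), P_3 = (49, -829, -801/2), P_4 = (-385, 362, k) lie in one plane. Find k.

497/2

Normal to plane P_1P_2P_3: n = (2277/2, -69069, 127512); plane equation n·P = 12490863/2.
Requiring n·P_4 = 12490863/2: (127512)k + (-50882601/2) = 12490863/2.
So k = 497/2.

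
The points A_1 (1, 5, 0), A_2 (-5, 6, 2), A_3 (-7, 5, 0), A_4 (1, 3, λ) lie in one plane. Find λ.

-4

Normal to plane A_1A_2A_3: n = (0, -16, 8); plane equation n·P = -80.
Requiring n·A_4 = -80: (8)λ + (-48) = -80.
So λ = -4.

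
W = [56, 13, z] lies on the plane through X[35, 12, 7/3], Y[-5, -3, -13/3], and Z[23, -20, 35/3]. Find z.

26/3

A normal to the plane is n = XY × XZ = (-1060/3, 1360/3, 1100).
W lies in the plane iff n · XW = 0.
This gives (1100)z + (-28600/3) = 0, so z = 26/3.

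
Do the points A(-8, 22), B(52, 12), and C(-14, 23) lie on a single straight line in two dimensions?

AB = (60, -10), AC = (-6, 1).
det[AB; AC] = (60)(1) − (-10)(-6) = 0.
The determinant is zero, so the points are collinear.

Yes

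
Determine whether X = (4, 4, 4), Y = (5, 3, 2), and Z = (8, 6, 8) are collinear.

No

XY = (1, -1, -2), XZ = (4, 2, 4).
XY × XZ = (0, -12, 6).
The cross product is nonzero, so the points do not lie on one line.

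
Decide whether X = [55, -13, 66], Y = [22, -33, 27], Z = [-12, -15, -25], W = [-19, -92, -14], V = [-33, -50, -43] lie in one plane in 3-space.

No

The plane through X, Y, Z has normal n = XY × XZ = (1742, -390, -1274) and equation n·P = 16796.
Checking the remaining points: n·W = 20618, n·V = 16796.
Since n·W = 20618 ≠ 16796, W is off the plane and the points are not all coplanar.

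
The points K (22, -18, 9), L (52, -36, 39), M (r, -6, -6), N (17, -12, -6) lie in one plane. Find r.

-3

Normal to plane KLN: n = (90, 300, 90); plane equation n·P = -2610.
Requiring n·M = -2610: (90)r + (-2340) = -2610.
So r = -3.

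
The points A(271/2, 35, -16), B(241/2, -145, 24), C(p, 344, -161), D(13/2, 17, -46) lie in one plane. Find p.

-125

Coplanarity ⇔ det[AB; AC; AD] = 0.
Expanding, this is linear in p: (-6120)p + (-765000) = 0.
So p = -125.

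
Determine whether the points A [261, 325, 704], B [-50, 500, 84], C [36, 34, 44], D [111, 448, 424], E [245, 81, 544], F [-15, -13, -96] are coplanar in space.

The plane through A, B, C has normal n = AB × AC = (-295920, -65760, 129876) and equation n·P = -7174416.
Checking the remaining points: n·D = -7240176, n·E = -7174416, n·F = -7174416.
Since n·D = -7240176 ≠ -7174416, D is off the plane and the points are not all coplanar.

No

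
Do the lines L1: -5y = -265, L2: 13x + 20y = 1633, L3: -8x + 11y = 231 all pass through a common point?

No

Intersecting L1 and L2: solving the 2×2 system gives (x, y) = (573/13, 53).
Substitute into L3: (-8)(573/13) + (11)(53) = 2995/13.
But L3 requires 231 ≠ 2995/13, so the three lines have no common point.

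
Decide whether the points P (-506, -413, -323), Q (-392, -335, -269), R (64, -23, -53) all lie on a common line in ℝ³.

PQ = (114, 78, 54), PR = (570, 390, 270).
PQ × PR = (0, 0, 0).
The cross product vanishes, so the three points are collinear.

Yes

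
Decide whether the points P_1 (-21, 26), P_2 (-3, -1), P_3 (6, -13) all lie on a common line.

P_1P_2 = (18, -27), P_1P_3 = (27, -39).
Twice the signed area of △P_1P_2P_3 is (18)(-39) − (-27)(27) = 27.
The area is nonzero, so the three points are not collinear.

No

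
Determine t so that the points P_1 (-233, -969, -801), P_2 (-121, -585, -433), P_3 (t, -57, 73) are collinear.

Collinearity requires P_1P_2 × P_1P_3 = 0; each component is linear in t.
The y-component gives (368)t + (-12144) = 0, so t = 33.
The remaining components then also vanish.

33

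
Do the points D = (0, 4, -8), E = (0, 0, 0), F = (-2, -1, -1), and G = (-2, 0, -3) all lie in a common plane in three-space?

The four points are coplanar iff the 3×3 determinant with rows DE, DF, DG is zero.
Rows: (0, -4, 8), (-2, -5, 7), (-2, -4, 5).
Expanding along the first row: (0)(3) − (-4)(4) + (8)(-2) = 0.
Zero determinant ⇒ coplanar.

Yes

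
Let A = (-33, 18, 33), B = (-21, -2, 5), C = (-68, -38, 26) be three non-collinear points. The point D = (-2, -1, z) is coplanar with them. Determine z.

A normal to the plane is n = AB × AC = (-1428, 1064, -1372).
D lies in the plane iff n · AD = 0.
This gives (-1372)z + (-19208) = 0, so z = -14.

-14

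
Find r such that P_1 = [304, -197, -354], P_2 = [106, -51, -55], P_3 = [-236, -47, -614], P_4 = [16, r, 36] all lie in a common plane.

Coplanarity ⇔ det[P_1P_2; P_1P_3; P_1P_4] = 0.
Expanding, this is linear in r: (-212940)r + (1064700) = 0.
So r = 5.

5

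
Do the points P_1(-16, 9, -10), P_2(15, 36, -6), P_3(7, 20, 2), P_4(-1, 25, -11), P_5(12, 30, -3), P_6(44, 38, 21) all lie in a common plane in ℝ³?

The plane through P_1, P_2, P_3 has normal n = P_1P_2 × P_1P_3 = (280, -280, -280) and equation n·P = -4200.
Checking the remaining points: n·P_4 = -4200, n·P_5 = -4200, n·P_6 = -4200.
All equal -4200, so all 6 points lie in one plane.

Yes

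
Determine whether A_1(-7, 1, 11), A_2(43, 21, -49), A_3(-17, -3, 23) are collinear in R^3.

Yes

A_1A_2 = (50, 20, -60), A_1A_3 = (-10, -4, 12).
A_1A_2 × A_1A_3 = (0, 0, 0).
The cross product vanishes, so the three points are collinear.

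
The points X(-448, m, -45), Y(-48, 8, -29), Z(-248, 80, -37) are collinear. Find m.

Direction YZ = (-200, 72, -8). From the x-coordinate of X, the parameter along the line is τ = (-448 − (-48))/(-200) = 2.
Then m = 8 + 2·(72) = 152.

152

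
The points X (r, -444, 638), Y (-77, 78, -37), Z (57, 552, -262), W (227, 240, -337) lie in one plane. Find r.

-719

Coplanarity ⇔ det[XY; XZ; XW] = 0.
Expanding, this is linear in r: (105750)r + (76034250) = 0.
So r = -719.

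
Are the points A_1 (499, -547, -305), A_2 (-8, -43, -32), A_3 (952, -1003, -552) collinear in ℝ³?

A_1A_2 = (-507, 504, 273), A_1A_3 = (453, -456, -247).
A_1A_2 × A_1A_3 = (0, -1560, 2880).
The cross product is nonzero, so the points do not lie on one line.

No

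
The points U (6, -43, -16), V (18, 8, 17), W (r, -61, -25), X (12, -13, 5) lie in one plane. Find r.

Coplanarity ⇔ det[UV; UW; UX] = 0.
Expanding, this is linear in r: (-81)r + (0) = 0.
So r = 0.

0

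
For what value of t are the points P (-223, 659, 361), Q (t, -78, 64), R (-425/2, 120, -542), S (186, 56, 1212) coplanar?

-17/2

Normal to plane PRS: n = (-1003198, -756525/2, 428239/2); plane equation n·X = 51735306.
Requiring n·Q = 51735306: (-1003198)t + (43208123) = 51735306.
So t = -17/2.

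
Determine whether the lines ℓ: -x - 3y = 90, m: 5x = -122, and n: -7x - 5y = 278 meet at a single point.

No

Intersecting ℓ and m: solving the 2×2 system gives (x, y) = (-122/5, -328/15).
Substitute into n: (-7)(-122/5) + (-5)(-328/15) = 4202/15.
But n requires 278 ≠ 4202/15, so the three lines have no common point.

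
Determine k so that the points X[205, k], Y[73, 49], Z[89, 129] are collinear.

709

The three points are collinear iff det[XY; XZ] = 0.
This determinant is linear in k: (16)k + (-11344) = 0, so k = 709.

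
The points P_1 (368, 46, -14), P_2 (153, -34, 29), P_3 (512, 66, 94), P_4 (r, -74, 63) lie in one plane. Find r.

The points are coplanar iff P_1P_2 · (P_1P_3 × P_1P_4) = 0.
Expanding, this is linear in r: (-9500)r + (522500) = 0.
So r = 55.

55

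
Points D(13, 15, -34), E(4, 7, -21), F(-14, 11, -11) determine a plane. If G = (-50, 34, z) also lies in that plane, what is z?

-3

Coplanarity requires DE · (DF × DG) = 0.
DE = (-9, -8, 13), DF = (-27, -4, 23); the triple product is linear in z with coefficient -180 and constant term -540.
Setting it to zero: z = -3.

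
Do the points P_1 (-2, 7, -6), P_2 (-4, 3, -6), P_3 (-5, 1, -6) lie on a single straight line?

Yes

P_1P_2 = (-2, -4, 0), P_1P_3 = (-3, -6, 0).
P_1P_2 × P_1P_3 = (0, 0, 0).
The cross product vanishes, so the three points are collinear.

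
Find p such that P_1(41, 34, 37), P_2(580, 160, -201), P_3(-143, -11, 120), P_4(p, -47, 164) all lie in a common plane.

-195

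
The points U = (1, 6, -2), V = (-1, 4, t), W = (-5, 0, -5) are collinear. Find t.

Collinearity requires UV × UW = 0; each component is linear in t.
The x-component gives (6)t + (18) = 0, so t = -3.
The remaining components then also vanish.

-3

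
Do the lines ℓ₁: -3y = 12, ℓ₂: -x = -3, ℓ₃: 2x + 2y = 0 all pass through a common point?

No

The three lines meet at one point iff the augmented coefficient matrix [aᵢ bᵢ cᵢ] has rank < 3, i.e. its determinant vanishes.
Here the determinant is -6.
Nonzero, so no common point exists.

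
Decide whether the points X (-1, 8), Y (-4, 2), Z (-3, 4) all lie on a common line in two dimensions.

XY = (-3, -6), XZ = (-2, -4).
det[XY; XZ] = (-3)(-4) − (-6)(-2) = 0.
The determinant is zero, so the points are collinear.

Yes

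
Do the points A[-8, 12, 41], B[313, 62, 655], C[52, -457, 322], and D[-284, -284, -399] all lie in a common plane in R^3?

Yes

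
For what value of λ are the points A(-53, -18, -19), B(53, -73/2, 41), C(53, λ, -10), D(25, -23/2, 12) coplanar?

83/2

Coplanarity ⇔ det[AB; AC; AD] = 0.
Expanding, this is linear in λ: (-1394)λ + (57851) = 0.
So λ = 83/2.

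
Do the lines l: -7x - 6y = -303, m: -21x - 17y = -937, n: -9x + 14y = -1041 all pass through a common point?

Intersecting l and m: solving the 2×2 system gives (x, y) = (471/7, -28).
Substitute into n: (-9)(471/7) + (14)(-28) = -6983/7.
But n requires -1041 ≠ -6983/7, so the three lines have no common point.

No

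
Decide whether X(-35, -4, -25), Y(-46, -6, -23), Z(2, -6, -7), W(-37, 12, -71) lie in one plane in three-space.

Yes

A normal to the plane through X, Y, Z is n = XY × XZ = (-32, 272, 96).
The plane has equation n·P = -2368. For W: n·W = -2368.
Equal, so W lies in the plane and all four are coplanar.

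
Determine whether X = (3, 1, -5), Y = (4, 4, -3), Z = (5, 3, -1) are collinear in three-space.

No

XY = (1, 3, 2), XZ = (2, 2, 4).
XY × XZ = (8, 0, -4).
The cross product is nonzero, so the points do not lie on one line.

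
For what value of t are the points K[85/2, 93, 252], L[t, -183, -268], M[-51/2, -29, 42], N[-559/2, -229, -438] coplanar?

Normal to plane KMN: n = (16560, 20700, -17388); plane equation n·P = -1752876.
Requiring n·L = -1752876: (16560)t + (871884) = -1752876.
So t = -317/2.

-317/2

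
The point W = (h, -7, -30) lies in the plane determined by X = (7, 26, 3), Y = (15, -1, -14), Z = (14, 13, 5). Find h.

A normal to the plane is n = XY × XZ = (-275, -135, 85).
W lies in the plane iff n · XW = 0.
This gives (-275)h + (3575) = 0, so h = 13.

13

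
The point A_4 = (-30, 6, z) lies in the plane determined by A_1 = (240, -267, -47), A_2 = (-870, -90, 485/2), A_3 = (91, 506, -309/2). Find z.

-43/2

The plane through A_1, A_2, A_3 has equation −242811x − (324921/2)y − 831657z = 48380385/2.
Substituting A_4: (-831657)z + (6309567) = 48380385/2, so z = -43/2.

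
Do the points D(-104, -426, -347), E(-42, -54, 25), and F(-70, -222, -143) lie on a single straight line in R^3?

Yes

DE = (62, 372, 372), DF = (34, 204, 204).
DE × DF = (0, 0, 0).
The cross product vanishes, so the three points are collinear.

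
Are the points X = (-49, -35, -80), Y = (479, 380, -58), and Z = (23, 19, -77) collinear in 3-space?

No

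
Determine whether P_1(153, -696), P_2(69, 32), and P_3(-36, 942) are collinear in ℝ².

P_1P_2 = (-84, 728), P_1P_3 = (-189, 1638).
Twice the signed area of △P_1P_2P_3 is (-84)(1638) − (728)(-189) = 0.
The triangle is degenerate (zero area), so the points are collinear.

Yes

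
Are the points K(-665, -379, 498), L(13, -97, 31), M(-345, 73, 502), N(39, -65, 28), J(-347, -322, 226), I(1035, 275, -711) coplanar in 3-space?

No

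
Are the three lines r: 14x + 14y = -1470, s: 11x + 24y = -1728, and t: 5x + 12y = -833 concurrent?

No

Intersecting r and s: solving the 2×2 system gives (x, y) = (-792/13, -573/13).
Substitute into t: (5)(-792/13) + (12)(-573/13) = -10836/13.
But t requires -833 ≠ -10836/13, so the three lines have no common point.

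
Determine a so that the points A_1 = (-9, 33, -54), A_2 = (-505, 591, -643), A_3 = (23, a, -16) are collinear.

-3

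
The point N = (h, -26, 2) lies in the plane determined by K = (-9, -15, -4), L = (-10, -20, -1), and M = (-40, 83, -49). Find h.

The plane through K, L, M has equation −69x − 138y − 253z = 3703.
Substituting N: (-69)h + (3082) = 3703, so h = -9.

-9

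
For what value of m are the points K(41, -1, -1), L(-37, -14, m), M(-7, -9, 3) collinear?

11/2

Collinearity requires KL × KM = 0; each component is linear in m.
The x-component gives (8)m + (-44) = 0, so m = 11/2.
The remaining components then also vanish.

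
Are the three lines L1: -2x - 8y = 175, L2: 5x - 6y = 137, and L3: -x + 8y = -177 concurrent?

Intersecting L1 and L2: solving the 2×2 system gives (x, y) = (23/26, -1149/52).
Substitute into L3: (-1)(23/26) + (8)(-1149/52) = -4619/26.
But L3 requires -177 ≠ -4619/26, so the three lines have no common point.

No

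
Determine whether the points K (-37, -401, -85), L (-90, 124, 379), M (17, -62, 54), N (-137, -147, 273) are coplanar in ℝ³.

No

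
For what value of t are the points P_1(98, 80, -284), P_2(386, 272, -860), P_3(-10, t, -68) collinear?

8

Direction P_1P_2 = (288, 192, -576). From the x-coordinate of P_3, the parameter along the line is τ = (-10 − 98)/288 = -3/8.
Then t = 80 + (-3/8)·(192) = 8.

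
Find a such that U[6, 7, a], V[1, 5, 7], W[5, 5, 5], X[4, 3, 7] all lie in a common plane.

Coplanarity ⇔ det[UV; UW; UX] = 0.
Expanding, this is linear in a: (8)a + (-24) = 0.
So a = 3.

3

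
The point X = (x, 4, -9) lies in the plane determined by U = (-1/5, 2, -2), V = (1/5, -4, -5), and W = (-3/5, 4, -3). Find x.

A normal to the plane is n = UV × UW = (12, 8/5, -8/5).
X lies in the plane iff n · UX = 0.
This gives (12)x + (84/5) = 0, so x = -7/5.

-7/5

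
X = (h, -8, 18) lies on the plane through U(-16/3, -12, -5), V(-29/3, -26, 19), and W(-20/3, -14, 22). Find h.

The plane through U, V, W has equation −330x + 85y − 10z = 790.
Substituting X: (-330)h + (-860) = 790, so h = -5.

-5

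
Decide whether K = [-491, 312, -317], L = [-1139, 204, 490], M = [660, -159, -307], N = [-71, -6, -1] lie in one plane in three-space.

The four points are coplanar iff the 3×3 determinant with rows KL, KM, KN is zero.
Rows: (-648, -108, 807), (1151, -471, 10), (420, -318, 316).
Expanding along the first row: (-648)(-145656) − (-108)(359516) + (807)(-168198) = -2522970.
Nonzero ⇒ not coplanar.

No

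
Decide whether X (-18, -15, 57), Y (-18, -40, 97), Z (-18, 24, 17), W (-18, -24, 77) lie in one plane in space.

Yes

The four points are coplanar iff the 3×3 determinant with rows XY, XZ, XW is zero.
Rows: (0, -25, 40), (0, 39, -40), (0, -9, 20).
Expanding along the first row: (0)(420) − (-25)(0) + (40)(0) = 0.
Zero determinant ⇒ coplanar.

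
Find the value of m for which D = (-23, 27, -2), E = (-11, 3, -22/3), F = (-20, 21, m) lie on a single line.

-10/3

Direction DE = (12, -24, -16/3). From the x-coordinate of F, the parameter along the line is τ = (-20 − (-23))/12 = 1/4.
Then m = (-2) + 1/4·(-16/3) = -10/3.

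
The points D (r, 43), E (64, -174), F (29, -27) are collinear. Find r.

The three points are collinear iff det[DE; DF] = 0.
This determinant is linear in r: (-147)r + (1813) = 0, so r = 37/3.

37/3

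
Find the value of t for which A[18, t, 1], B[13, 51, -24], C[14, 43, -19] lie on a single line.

11

Direction BC = (1, -8, 5). From the x-coordinate of A, the parameter along the line is τ = (18 − 13)/1 = 5.
Then t = 51 + 5·(-8) = 11.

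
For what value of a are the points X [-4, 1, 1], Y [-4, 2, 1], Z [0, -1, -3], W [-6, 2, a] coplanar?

3

Normal to plane XYZ: n = (-4, 0, -4); plane equation n·P = 12.
Requiring n·W = 12: (-4)a + (24) = 12.
So a = 3.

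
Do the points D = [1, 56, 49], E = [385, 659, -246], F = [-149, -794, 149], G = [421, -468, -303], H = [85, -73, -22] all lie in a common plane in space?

Yes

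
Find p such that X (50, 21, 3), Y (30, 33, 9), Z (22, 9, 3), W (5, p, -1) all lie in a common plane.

The points are coplanar iff XY · (XZ × XW) = 0.
Expanding, this is linear in p: (-168)p + (-2016) = 0.
So p = -12.

-12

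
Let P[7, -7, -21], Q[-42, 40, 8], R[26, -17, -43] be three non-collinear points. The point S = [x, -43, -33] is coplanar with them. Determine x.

A normal to the plane is n = PQ × PR = (-744, -527, -403).
S lies in the plane iff n · PS = 0.
This gives (-744)x + (29016) = 0, so x = 39.

39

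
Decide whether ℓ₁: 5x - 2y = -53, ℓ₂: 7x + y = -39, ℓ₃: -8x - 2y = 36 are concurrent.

Intersecting ℓ₁ and ℓ₂: solving the 2×2 system gives (x, y) = (-131/19, 176/19).
Substitute into ℓ₃: (-8)(-131/19) + (-2)(176/19) = 696/19.
But ℓ₃ requires 36 ≠ 696/19, so the three lines have no common point.

No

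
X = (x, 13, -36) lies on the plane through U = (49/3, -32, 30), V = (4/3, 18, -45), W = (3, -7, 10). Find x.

7/3

The plane through U, V, W has equation 875x + 700y + (875/3)z = 1925/3.
Substituting X: (875)x + (-1400) = 1925/3, so x = 7/3.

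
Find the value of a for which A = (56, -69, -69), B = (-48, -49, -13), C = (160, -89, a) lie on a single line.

-125

Collinearity requires AB × AC = 0; each component is linear in a.
The x-component gives (20)a + (2500) = 0, so a = -125.
The remaining components then also vanish.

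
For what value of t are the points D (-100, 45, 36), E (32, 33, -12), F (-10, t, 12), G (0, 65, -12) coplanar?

15

Normal to plane DEG: n = (1536, 1536, 3840); plane equation n·P = 53760.
Requiring n·F = 53760: (1536)t + (30720) = 53760.
So t = 15.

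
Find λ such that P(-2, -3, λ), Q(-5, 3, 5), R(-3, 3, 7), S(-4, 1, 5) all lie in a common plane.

The points are coplanar iff PQ · (PR × PS) = 0.
Expanding, this is linear in λ: (4)λ + (-20) = 0.
So λ = 5.

5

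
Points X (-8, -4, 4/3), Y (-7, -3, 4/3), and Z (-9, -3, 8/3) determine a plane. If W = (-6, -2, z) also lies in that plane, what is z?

4/3

Coplanarity requires XY · (XZ × XW) = 0.
XY = (1, 1, 0), XZ = (-1, 1, 4/3); the triple product is linear in z with coefficient 2 and constant term -8/3.
Setting it to zero: z = 4/3.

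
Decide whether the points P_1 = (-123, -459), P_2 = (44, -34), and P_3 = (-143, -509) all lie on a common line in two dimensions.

P_1P_2 = (167, 425), P_1P_3 = (-20, -50).
Twice the signed area of △P_1P_2P_3 is (167)(-50) − (425)(-20) = 150.
The area is nonzero, so the three points are not collinear.

No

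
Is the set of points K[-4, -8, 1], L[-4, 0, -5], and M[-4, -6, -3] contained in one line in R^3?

KL = (0, 8, -6), KM = (0, 2, -4).
KL × KM = (-20, 0, 0).
The cross product is nonzero, so the points do not lie on one line.

No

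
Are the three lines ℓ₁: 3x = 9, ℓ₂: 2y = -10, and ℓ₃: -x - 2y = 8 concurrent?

No

The three lines meet at one point iff the augmented coefficient matrix [aᵢ bᵢ cᵢ] has rank < 3, i.e. its determinant vanishes.
Here the determinant is 6.
Nonzero, so no common point exists.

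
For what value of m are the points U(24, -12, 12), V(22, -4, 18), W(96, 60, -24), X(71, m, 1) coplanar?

60

Normal to plane UVW: n = (-720, 360, -720); plane equation n·P = -30240.
Requiring n·X = -30240: (360)m + (-51840) = -30240.
So m = 60.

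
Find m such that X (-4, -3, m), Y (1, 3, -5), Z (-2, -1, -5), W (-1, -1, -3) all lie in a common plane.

-6

The points are coplanar iff XY · (XZ × XW) = 0.
Expanding, this is linear in m: (-4)m + (-24) = 0.
So m = -6.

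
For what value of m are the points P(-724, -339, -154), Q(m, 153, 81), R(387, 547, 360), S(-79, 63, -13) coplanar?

Normal to plane PRS: n = (-81702, 174879, -124848); plane equation n·X = 19094859.
Requiring n·Q = 19094859: (-81702)m + (16643799) = 19094859.
So m = -30.

-30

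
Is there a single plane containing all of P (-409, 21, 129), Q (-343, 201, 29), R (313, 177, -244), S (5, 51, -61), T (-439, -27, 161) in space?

No

The plane through P, Q, R has normal n = PQ × PR = (-51540, -47582, -119664) and equation n·X = 4643982.
Checking the remaining points: n·S = 4615122, n·T = 4644870.
Since n·S = 4615122 ≠ 4643982, S is off the plane and the points are not all coplanar.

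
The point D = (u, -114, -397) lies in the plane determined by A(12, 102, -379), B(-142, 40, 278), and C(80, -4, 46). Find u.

570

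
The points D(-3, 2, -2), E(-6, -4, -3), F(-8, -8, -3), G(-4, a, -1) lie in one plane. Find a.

0

Coplanarity ⇔ det[DE; DF; DG] = 0.
Expanding, this is linear in a: (2)a + (0) = 0.
So a = 0.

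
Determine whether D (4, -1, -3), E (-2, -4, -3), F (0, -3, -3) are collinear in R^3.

DE = (-6, -3, 0), DF = (-4, -2, 0).
DE × DF = (0, 0, 0).
The cross product vanishes, so the three points are collinear.

Yes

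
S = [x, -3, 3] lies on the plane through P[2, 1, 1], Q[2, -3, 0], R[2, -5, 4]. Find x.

A normal to the plane is n = PQ × PR = (-18, 0, 0).
S lies in the plane iff n · PS = 0.
This gives (-18)x + (36) = 0, so x = 2.

2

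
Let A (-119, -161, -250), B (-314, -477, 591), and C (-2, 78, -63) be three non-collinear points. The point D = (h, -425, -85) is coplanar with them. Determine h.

-262

A normal to the plane is n = AB × AC = (-260091, 134862, -9633).
D lies in the plane iff n · AD = 0.
This gives (-260091)h + (-68143842) = 0, so h = -262.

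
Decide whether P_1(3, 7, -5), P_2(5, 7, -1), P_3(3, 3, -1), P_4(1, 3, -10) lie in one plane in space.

The four points are coplanar iff the 3×3 determinant with rows P_1P_2, P_1P_3, P_1P_4 is zero.
Rows: (2, 0, 4), (0, -4, 4), (-2, -4, -5).
Expanding along the first row: (2)(36) − (0)(8) + (4)(-8) = 40.
Nonzero ⇒ not coplanar.

No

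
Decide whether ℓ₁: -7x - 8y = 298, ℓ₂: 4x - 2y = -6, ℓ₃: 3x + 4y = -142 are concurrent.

Yes

Intersecting ℓ₁ and ℓ₂: solving the 2×2 system gives (x, y) = (-14, -25).
Substitute into ℓ₃: (3)(-14) + (4)(-25) = -142.
This equals -142, so (-14, -25) lies on all three lines and they are concurrent.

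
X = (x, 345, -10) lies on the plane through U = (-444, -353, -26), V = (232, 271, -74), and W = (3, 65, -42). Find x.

287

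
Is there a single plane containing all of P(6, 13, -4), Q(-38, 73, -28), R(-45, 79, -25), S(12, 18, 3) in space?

The four points are coplanar iff the 3×3 determinant with rows PQ, PR, PS is zero.
Rows: (-44, 60, -24), (-51, 66, -21), (6, 5, 7).
Expanding along the first row: (-44)(567) − (60)(-231) + (-24)(-651) = 4536.
Nonzero ⇒ not coplanar.

No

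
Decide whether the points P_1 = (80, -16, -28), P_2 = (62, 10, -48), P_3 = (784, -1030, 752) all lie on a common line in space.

P_1P_2 = (-18, 26, -20), P_1P_3 = (704, -1014, 780).
P_1P_2 × P_1P_3 = (0, -40, -52).
The cross product is nonzero, so the points do not lie on one line.

No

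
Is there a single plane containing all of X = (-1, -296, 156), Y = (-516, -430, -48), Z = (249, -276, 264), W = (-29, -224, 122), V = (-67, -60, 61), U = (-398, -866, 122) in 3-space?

The plane through X, Y, Z has normal n = XY × XZ = (-10392, 4620, 23200) and equation n·P = 2262072.
Checking the remaining points: n·W = 2096888, n·V = 1834264, n·U = 2965496.
Since n·W = 2096888 ≠ 2262072, W is off the plane and the points are not all coplanar.

No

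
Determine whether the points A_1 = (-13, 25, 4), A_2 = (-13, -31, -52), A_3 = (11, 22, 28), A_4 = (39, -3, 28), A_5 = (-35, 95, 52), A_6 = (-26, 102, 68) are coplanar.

The plane through A_1, A_2, A_3 has normal n = A_1A_2 × A_1A_3 = (-1512, -1344, 1344) and equation n·P = -8568.
Checking the remaining points: n·A_4 = -17304, n·A_5 = -4872, n·A_6 = -6384.
Since n·A_4 = -17304 ≠ -8568, A_4 is off the plane and the points are not all coplanar.

No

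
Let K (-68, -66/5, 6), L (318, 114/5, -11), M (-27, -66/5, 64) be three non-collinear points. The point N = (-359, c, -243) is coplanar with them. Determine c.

-118/5

The plane through K, L, M has equation 2088x − 23085y − 1476z = 153882.
Substituting N: (-23085)c + (-390924) = 153882, so c = -118/5.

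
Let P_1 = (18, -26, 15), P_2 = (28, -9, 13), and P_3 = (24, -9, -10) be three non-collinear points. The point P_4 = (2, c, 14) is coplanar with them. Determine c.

-52

A normal to the plane is n = P_1P_2 × P_1P_3 = (-391, 238, 68).
P_4 lies in the plane iff n · P_1P_4 = 0.
This gives (238)c + (12376) = 0, so c = -52.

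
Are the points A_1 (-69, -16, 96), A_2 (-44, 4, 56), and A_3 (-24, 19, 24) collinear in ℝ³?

A_1A_2 = (25, 20, -40), A_1A_3 = (45, 35, -72).
A_1A_2 × A_1A_3 = (-40, 0, -25).
The cross product is nonzero, so the points do not lie on one line.

No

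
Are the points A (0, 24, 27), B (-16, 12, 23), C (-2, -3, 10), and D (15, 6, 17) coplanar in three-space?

With A as base: AB = (-16, -12, -4), AC = (-2, -27, -17), AD = (15, -18, -10).
AC × AD = (-36, -275, 441).
AB · (AC × AD) = 2112.
Since 2112 ≠ 0, the four points are not coplanar.

No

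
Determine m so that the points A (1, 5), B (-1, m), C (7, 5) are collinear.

Collinearity: (B − A) must be parallel to (C − A) = (6, 0).
Cross-multiplying the components: (m − 5)·(6) = (-2)·(0).
Solving gives m = 5.

5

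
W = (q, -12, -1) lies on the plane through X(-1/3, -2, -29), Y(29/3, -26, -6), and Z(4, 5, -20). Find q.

37/3

A normal to the plane is n = XY × XZ = (-377, 29/3, 174).
W lies in the plane iff n · XW = 0.
This gives (-377)q + (13949/3) = 0, so q = 37/3.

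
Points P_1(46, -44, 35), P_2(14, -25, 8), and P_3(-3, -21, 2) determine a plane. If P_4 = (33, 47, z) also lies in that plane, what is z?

-90

Coplanarity requires P_1P_2 · (P_1P_3 × P_1P_4) = 0.
P_1P_2 = (-32, 19, -27), P_1P_3 = (-49, 23, -33); the triple product is linear in z with coefficient 195 and constant term 17550.
Setting it to zero: z = -90.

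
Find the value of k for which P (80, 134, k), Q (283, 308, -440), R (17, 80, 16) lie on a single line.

-92

Direction QR = (-266, -228, 456). From the x-coordinate of P, the parameter along the line is τ = (80 − 283)/(-266) = 29/38.
Then k = (-440) + 29/38·(456) = -92.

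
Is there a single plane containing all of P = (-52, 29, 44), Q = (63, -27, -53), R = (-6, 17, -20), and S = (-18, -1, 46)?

No

The four points are coplanar iff the 3×3 determinant with rows PQ, PR, PS is zero.
Rows: (115, -56, -97), (46, -12, -64), (34, -30, 2).
Expanding along the first row: (115)(-1944) − (-56)(2268) + (-97)(-972) = -2268.
Nonzero ⇒ not coplanar.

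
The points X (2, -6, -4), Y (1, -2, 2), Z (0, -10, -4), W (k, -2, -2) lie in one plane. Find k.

The points are coplanar iff XY · (XZ × XW) = 0.
Expanding, this is linear in k: (24)k + (-72) = 0.
So k = 3.

3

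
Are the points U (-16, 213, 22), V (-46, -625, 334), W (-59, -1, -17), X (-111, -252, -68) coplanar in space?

Yes

A normal to the plane through U, V, W is n = UV × UW = (99450, -14586, -29614).
The plane has equation n·P = -5349526. For X: n·X = -5349526.
Equal, so X lies in the plane and all four are coplanar.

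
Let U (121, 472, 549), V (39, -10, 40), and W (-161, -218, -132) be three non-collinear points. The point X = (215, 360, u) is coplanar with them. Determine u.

398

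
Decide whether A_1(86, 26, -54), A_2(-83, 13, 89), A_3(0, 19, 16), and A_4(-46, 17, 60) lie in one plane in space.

The four points are coplanar iff the 3×3 determinant with rows A_1A_2, A_1A_3, A_1A_4 is zero.
Rows: (-169, -13, 143), (-86, -7, 70), (-132, -9, 114).
Expanding along the first row: (-169)(-168) − (-13)(-564) + (143)(-150) = -390.
Nonzero ⇒ not coplanar.

No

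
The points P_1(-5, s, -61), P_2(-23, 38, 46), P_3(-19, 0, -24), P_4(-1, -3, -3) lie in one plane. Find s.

-29

Coplanarity ⇔ det[P_1P_2; P_1P_3; P_1P_4] = 0.
Expanding, this is linear in s: (1344)s + (38976) = 0.
So s = -29.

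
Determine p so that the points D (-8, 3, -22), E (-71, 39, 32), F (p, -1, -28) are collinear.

Collinearity requires DE × DF = 0; each component is linear in p.
The y-component gives (54)p + (54) = 0, so p = -1.
The remaining components then also vanish.

-1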